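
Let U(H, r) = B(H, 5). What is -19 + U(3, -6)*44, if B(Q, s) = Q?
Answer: 113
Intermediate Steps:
U(H, r) = H
-19 + U(3, -6)*44 = -19 + 3*44 = -19 + 132 = 113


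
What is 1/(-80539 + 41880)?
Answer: -1/38659 ≈ -2.5867e-5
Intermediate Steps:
1/(-80539 + 41880) = 1/(-38659) = -1/38659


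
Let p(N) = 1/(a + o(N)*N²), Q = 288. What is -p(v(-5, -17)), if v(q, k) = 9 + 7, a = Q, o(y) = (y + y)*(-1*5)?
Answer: 1/40672 ≈ 2.4587e-5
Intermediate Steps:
o(y) = -10*y (o(y) = (2*y)*(-5) = -10*y)
a = 288
v(q, k) = 16
p(N) = 1/(288 - 10*N³) (p(N) = 1/(288 + (-10*N)*N²) = 1/(288 - 10*N³))
-p(v(-5, -17)) = -1/(2*(144 - 5*16³)) = -1/(2*(144 - 5*4096)) = -1/(2*(144 - 20480)) = -1/(2*(-20336)) = -(-1)/(2*20336) = -1*(-1/40672) = 1/40672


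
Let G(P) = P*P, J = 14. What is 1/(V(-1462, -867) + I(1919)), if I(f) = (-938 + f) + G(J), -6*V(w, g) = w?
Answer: 3/4262 ≈ 0.00070389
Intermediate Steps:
V(w, g) = -w/6
G(P) = P²
I(f) = -742 + f (I(f) = (-938 + f) + 14² = (-938 + f) + 196 = -742 + f)
1/(V(-1462, -867) + I(1919)) = 1/(-⅙*(-1462) + (-742 + 1919)) = 1/(731/3 + 1177) = 1/(4262/3) = 3/4262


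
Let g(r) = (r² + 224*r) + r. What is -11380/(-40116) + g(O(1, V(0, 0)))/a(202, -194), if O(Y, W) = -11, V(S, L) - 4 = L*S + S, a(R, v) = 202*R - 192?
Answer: 4178767/18513534 ≈ 0.22571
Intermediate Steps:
a(R, v) = -192 + 202*R
V(S, L) = 4 + S + L*S (V(S, L) = 4 + (L*S + S) = 4 + (S + L*S) = 4 + S + L*S)
g(r) = r² + 225*r
-11380/(-40116) + g(O(1, V(0, 0)))/a(202, -194) = -11380/(-40116) + (-11*(225 - 11))/(-192 + 202*202) = -11380*(-1/40116) + (-11*214)/(-192 + 40804) = 2845/10029 - 2354/40612 = 2845/10029 - 2354*1/40612 = 2845/10029 - 107/1846 = 4178767/18513534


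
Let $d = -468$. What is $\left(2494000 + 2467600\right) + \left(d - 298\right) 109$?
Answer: $4878106$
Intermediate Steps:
$\left(2494000 + 2467600\right) + \left(d - 298\right) 109 = \left(2494000 + 2467600\right) + \left(-468 - 298\right) 109 = 4961600 - 83494 = 4878106$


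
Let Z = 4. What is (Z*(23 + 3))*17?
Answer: 1768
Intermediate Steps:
(Z*(23 + 3))*17 = (4*(23 + 3))*17 = (4*26)*17 = 104*17 = 1768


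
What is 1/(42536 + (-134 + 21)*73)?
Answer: 1/34287 ≈ 2.9166e-5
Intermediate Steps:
1/(42536 + (-134 + 21)*73) = 1/(42536 - 113*73) = 1/(42536 - 8249) = 1/34287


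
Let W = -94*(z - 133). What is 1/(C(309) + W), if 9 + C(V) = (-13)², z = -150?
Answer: 1/26762 ≈ 3.7366e-5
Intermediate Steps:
C(V) = 160 (C(V) = -9 + (-13)² = -9 + 169 = 160)
W = 26602 (W = -94*(-150 - 133) = -94*(-283) = 26602)
1/(C(309) + W) = 1/(160 + 26602) = 1/26762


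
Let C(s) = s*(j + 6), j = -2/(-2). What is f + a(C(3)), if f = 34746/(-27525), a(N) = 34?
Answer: 300368/9175 ≈ 32.738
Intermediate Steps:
j = 1 (j = -2*(-1/2) = 1)
C(s) = 7*s (C(s) = s*(1 + 6) = s*7 = 7*s)
f = -11582/9175 (f = 34746*(-1/27525) = -11582/9175 ≈ -1.2623)
f + a(C(3)) = -11582/9175 + 34 = 300368/9175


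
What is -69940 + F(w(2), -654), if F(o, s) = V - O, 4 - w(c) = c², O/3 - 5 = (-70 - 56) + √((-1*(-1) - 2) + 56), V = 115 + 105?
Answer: -69357 - 3*√55 ≈ -69379.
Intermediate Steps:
V = 220
O = -363 + 3*√55 (O = 15 + 3*((-70 - 56) + √((-1*(-1) - 2) + 56)) = 15 + 3*(-126 + √((1 - 2) + 56)) = 15 + 3*(-126 + √(-1 + 56)) = 15 + 3*(-126 + √55) = 15 + (-378 + 3*√55) = -363 + 3*√55 ≈ -340.75)
w(c) = 4 - c²
F(o, s) = 583 - 3*√55 (F(o, s) = 220 - (-363 + 3*√55) = 220 + (363 - 3*√55) = 583 - 3*√55)
-69940 + F(w(2), -654) = -69940 + (583 - 3*√55) = -69357 - 3*√55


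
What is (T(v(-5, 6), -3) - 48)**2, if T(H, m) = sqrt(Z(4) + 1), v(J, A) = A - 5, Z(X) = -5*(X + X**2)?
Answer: 2205 - 288*I*sqrt(11) ≈ 2205.0 - 955.19*I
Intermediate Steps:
Z(X) = -5*X - 5*X**2
v(J, A) = -5 + A
T(H, m) = 3*I*sqrt(11) (T(H, m) = sqrt(-5*4*(1 + 4) + 1) = sqrt(-5*4*5 + 1) = sqrt(-100 + 1) = sqrt(-99) = 3*I*sqrt(11))
(T(v(-5, 6), -3) - 48)**2 = (3*I*sqrt(11) - 48)**2 = (-48 + 3*I*sqrt(11))**2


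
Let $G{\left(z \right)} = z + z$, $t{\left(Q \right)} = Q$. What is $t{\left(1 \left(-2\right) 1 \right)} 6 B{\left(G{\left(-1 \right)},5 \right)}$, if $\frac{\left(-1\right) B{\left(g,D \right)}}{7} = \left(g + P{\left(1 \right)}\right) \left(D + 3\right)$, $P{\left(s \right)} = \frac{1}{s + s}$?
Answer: $-1008$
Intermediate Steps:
$P{\left(s \right)} = \frac{1}{2 s}$
$G{\left(z \right)} = 2 z$
$B{\left(g,D \right)} = - 7 \left(\frac{1}{2} + g\right) \left(3 + D\right)$ ($B{\left(g,D \right)} = - 7 \left(g + \frac{1}{2 \cdot 1}\right) \left(D + 3\right) = - 7 \left(g + \frac{1}{2} \cdot 1\right) \left(3 + D\right) = - 7 \left(g + \frac{1}{2}\right) \left(3 + D\right) = - 7 \left(\frac{1}{2} + g\right) \left(3 + D\right)$)
$t{\left(1 \left(-2\right) 1 \right)} 6 B{\left(G{\left(-1 \right)},5 \right)} = 1 \left(-2\right) 1 \cdot 6 \left(- \frac{21}{2} - 21 \cdot 2 \left(-1\right) - \frac{35}{2} - 35 \cdot 2 \left(-1\right)\right) = \left(-2\right) 1 \cdot 6 \left(- \frac{21}{2} - -42 - \frac{35}{2} - 35 \left(-2\right)\right) = \left(-2\right) 6 \left(- \frac{21}{2} + 42 - \frac{35}{2} + 70\right) = \left(-12\right) 84 = -1008$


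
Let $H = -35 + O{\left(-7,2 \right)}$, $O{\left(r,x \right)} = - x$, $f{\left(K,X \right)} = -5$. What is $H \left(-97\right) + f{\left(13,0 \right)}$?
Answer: $3584$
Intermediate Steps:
$H = -37$ ($H = -35 - 2 = -37$)
$H \left(-97\right) + f{\left(13,0 \right)} = \left(-37\right) \left(-97\right) - 5 = 3589 - 5 = 3584$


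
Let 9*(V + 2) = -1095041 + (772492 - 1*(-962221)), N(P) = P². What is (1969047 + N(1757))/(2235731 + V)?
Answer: 15168288/6920411 ≈ 2.1918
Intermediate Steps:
V = 213218/3 (V = -2 + (-1095041 + (772492 - 1*(-962221)))/9 = -2 + (-1095041 + (772492 + 962221))/9 = -2 + (-1095041 + 1734713)/9 = -2 + (⅑)*639672 = -2 + 213224/3 = 213218/3 ≈ 71073.)
(1969047 + N(1757))/(2235731 + V) = (1969047 + 1757²)/(2235731 + 213218/3) = (1969047 + 3087049)/(6920411/3) = 5056096*(3/6920411) = 15168288/6920411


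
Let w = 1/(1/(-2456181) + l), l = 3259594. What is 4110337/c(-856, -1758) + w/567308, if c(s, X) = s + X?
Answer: -1333497420407681802239801/848047801663387072604 ≈ -1572.4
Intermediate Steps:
c(s, X) = X + s
w = 2456181/8006152850513 (w = 1/(1/(-2456181) + 3259594) = 1/(-1/2456181 + 3259594) = 1/(8006152850513/2456181) = 2456181/8006152850513 ≈ 3.0679e-7)
4110337/c(-856, -1758) + w/567308 = 4110337/(-1758 - 856) + (2456181/8006152850513)/567308 = 4110337/(-2614) + (2456181/8006152850513)*(1/567308) = 4110337*(-1/2614) + 350883/648850651616975572 = -4110337/2614 + 350883/648850651616975572 = -1333497420407681802239801/848047801663387072604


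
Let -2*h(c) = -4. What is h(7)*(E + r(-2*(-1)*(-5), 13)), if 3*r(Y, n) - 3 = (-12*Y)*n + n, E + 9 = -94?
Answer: 2534/3 ≈ 844.67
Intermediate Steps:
E = -103 (E = -9 - 94 = -103)
h(c) = 2 (h(c) = -1/2*(-4) = 2)
r(Y, n) = 1 + n/3 - 4*Y*n (r(Y, n) = 1 + ((-12*Y)*n + n)/3 = 1 + (-12*Y*n + n)/3 = 1 + (n - 12*Y*n)/3 = 1 + (n/3 - 4*Y*n) = 1 + n/3 - 4*Y*n)
h(7)*(E + r(-2*(-1)*(-5), 13)) = 2*(-103 + (1 + (1/3)*13 - 4*-2*(-1)*(-5)*13)) = 2*(-103 + (1 + 13/3 - 4*2*(-5)*13)) = 2*(-103 + (1 + 13/3 - 4*(-10)*13)) = 2*(-103 + (1 + 13/3 + 520)) = 2*(-103 + 1576/3) = 2*(1267/3) = 2534/3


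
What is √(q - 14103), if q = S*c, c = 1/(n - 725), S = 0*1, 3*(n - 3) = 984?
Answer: 3*I*√1567 ≈ 118.76*I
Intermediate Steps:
n = 331 (n = 3 + (⅓)*984 = 3 + 328 = 331)
S = 0
c = -1/394 (c = 1/(331 - 725) = 1/(-394) = -1/394 ≈ -0.0025381)
q = 0 (q = 0*(-1/394) = 0)
√(q - 14103) = √(0 - 14103) = √(-14103) = 3*I*√1567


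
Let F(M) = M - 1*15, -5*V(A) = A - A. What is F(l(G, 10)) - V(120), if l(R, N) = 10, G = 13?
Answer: -5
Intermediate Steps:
V(A) = 0 (V(A) = -(A - A)/5 = -⅕*0 = 0)
F(M) = -15 + M (F(M) = M - 15 = -15 + M)
F(l(G, 10)) - V(120) = (-15 + 10) - 1*0 = -5 + 0 = -5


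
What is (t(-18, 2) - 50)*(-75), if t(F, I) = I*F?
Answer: 6450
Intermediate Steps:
t(F, I) = F*I
(t(-18, 2) - 50)*(-75) = (-18*2 - 50)*(-75) = (-36 - 50)*(-75) = -86*(-75) = 6450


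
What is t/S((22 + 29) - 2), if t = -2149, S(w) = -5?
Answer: 2149/5 ≈ 429.80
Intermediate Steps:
t/S((22 + 29) - 2) = -2149/(-5) = -2149*(-1/5) = 2149/5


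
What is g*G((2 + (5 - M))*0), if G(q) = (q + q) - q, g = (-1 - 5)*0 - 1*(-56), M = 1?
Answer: 0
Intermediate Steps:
g = 56 (g = -6*0 + 56 = 0 + 56 = 56)
G(q) = q (G(q) = 2*q - q = q)
g*G((2 + (5 - M))*0) = 56*((2 + (5 - 1*1))*0) = 56*((2 + (5 - 1))*0) = 56*((2 + 4)*0) = 56*(6*0) = 56*0 = 0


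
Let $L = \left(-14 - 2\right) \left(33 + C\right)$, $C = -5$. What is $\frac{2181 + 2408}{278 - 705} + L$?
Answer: $- \frac{195885}{427} \approx -458.75$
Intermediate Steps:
$L = -448$ ($L = \left(-14 - 2\right) \left(33 - 5\right) = \left(-14 - 2\right) 28 = \left(-16\right) 28 = -448$)
$\frac{2181 + 2408}{278 - 705} + L = \frac{2181 + 2408}{278 - 705} - 448 = \frac{4589}{-427} - 448 = 4589 \left(- \frac{1}{427}\right) - 448 = - \frac{4589}{427} - 448 = - \frac{195885}{427}$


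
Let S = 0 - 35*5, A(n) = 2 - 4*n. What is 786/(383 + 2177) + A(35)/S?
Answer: 49083/44800 ≈ 1.0956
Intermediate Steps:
S = -175 (S = 0 - 175 = -175)
786/(383 + 2177) + A(35)/S = 786/(383 + 2177) + (2 - 4*35)/(-175) = 786/2560 + (2 - 140)*(-1/175) = 786*(1/2560) - 138*(-1/175) = 393/1280 + 138/175 = 49083/44800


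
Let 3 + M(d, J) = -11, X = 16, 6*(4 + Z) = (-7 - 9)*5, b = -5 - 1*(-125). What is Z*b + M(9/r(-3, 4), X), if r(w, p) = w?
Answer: -2094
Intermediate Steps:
b = 120 (b = -5 + 125 = 120)
Z = -52/3 (Z = -4 + ((-7 - 9)*5)/6 = -4 + (-16*5)/6 = -4 + (⅙)*(-80) = -4 - 40/3 = -52/3 ≈ -17.333)
M(d, J) = -14 (M(d, J) = -3 - 11 = -14)
Z*b + M(9/r(-3, 4), X) = -52/3*120 - 14 = -2080 - 14 = -2094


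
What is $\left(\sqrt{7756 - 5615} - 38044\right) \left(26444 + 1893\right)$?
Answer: $-1078052828 + 28337 \sqrt{2141} \approx -1.0767 \cdot 10^{9}$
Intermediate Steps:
$\left(\sqrt{7756 - 5615} - 38044\right) \left(26444 + 1893\right) = \left(\sqrt{2141} - 38044\right) 28337 = \left(-38044 + \sqrt{2141}\right) 28337 = -1078052828 + 28337 \sqrt{2141}$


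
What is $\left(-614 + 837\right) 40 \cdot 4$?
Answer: $35680$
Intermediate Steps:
$\left(-614 + 837\right) 40 \cdot 4 = 223 \cdot 160 = 35680$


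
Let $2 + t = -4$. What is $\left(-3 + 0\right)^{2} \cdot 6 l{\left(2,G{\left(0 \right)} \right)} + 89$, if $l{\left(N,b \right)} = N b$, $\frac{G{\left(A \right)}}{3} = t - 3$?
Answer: $-2827$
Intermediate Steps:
$t = -6$ ($t = -2 - 4 = -6$)
$G{\left(A \right)} = -27$ ($G{\left(A \right)} = 3 \left(-6 - 3\right) = 3 \left(-9\right) = -27$)
$\left(-3 + 0\right)^{2} \cdot 6 l{\left(2,G{\left(0 \right)} \right)} + 89 = \left(-3 + 0\right)^{2} \cdot 6 \cdot 2 \left(-27\right) + 89 = \left(-3\right)^{2} \cdot 6 \left(-54\right) + 89 = 9 \left(-324\right) + 89 = -2916 + 89 = -2827$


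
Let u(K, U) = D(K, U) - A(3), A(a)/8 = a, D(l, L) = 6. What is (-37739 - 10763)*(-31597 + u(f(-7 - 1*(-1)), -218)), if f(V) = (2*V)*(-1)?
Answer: 1533390730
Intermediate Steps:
A(a) = 8*a
f(V) = -2*V
u(K, U) = -18 (u(K, U) = 6 - 8*3 = 6 - 1*24 = 6 - 24 = -18)
(-37739 - 10763)*(-31597 + u(f(-7 - 1*(-1)), -218)) = (-37739 - 10763)*(-31597 - 18) = -48502*(-31615) = 1533390730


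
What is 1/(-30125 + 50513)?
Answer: 1/20388 ≈ 4.9048e-5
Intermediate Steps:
1/(-30125 + 50513) = 1/20388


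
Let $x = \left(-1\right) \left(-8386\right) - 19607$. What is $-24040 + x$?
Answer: $-35261$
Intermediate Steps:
$x = -11221$ ($x = 8386 - 19607 = -11221$)
$-24040 + x = -24040 - 11221 = -35261$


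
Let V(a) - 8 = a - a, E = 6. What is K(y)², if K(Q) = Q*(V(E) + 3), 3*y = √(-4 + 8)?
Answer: 484/9 ≈ 53.778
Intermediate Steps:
V(a) = 8 (V(a) = 8 + (a - a) = 8 + 0 = 8)
y = ⅔ (y = √(-4 + 8)/3 = √4/3 = (⅓)*2 = ⅔ ≈ 0.66667)
K(Q) = 11*Q (K(Q) = Q*(8 + 3) = Q*11 = 11*Q)
K(y)² = (11*(⅔))² = (22/3)² = 484/9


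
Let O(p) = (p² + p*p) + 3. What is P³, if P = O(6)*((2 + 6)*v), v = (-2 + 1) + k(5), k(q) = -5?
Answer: -46656000000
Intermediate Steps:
v = -6 (v = (-2 + 1) - 5 = -1 - 5 = -6)
O(p) = 3 + 2*p² (O(p) = (p² + p²) + 3 = 2*p² + 3 = 3 + 2*p²)
P = -3600 (P = (3 + 2*6²)*((2 + 6)*(-6)) = (3 + 2*36)*(8*(-6)) = (3 + 72)*(-48) = 75*(-48) = -3600)
P³ = (-3600)³ = -46656000000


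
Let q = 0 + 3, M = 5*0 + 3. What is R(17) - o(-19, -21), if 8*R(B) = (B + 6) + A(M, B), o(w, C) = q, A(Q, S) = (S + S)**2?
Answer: 1155/8 ≈ 144.38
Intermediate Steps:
M = 3 (M = 0 + 3 = 3)
A(Q, S) = 4*S**2 (A(Q, S) = (2*S)**2 = 4*S**2)
q = 3
o(w, C) = 3
R(B) = 3/4 + B**2/2 + B/8 (R(B) = ((B + 6) + 4*B**2)/8 = ((6 + B) + 4*B**2)/8 = (6 + B + 4*B**2)/8 = 3/4 + B**2/2 + B/8)
R(17) - o(-19, -21) = (3/4 + (1/2)*17**2 + (1/8)*17) - 1*3 = (3/4 + (1/2)*289 + 17/8) - 3 = (3/4 + 289/2 + 17/8) - 3 = 1179/8 - 3 = 1155/8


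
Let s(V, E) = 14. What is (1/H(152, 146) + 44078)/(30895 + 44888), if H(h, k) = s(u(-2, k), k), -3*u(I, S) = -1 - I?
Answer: 617093/1060962 ≈ 0.58164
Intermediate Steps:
u(I, S) = 1/3 + I/3 (u(I, S) = -(-1 - I)/3 = 1/3 + I/3)
H(h, k) = 14
(1/H(152, 146) + 44078)/(30895 + 44888) = (1/14 + 44078)/(30895 + 44888) = (1/14 + 44078)/75783 = (617093/14)*(1/75783) = 617093/1060962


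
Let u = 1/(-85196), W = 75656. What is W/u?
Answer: -6445588576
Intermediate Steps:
u = -1/85196 ≈ -1.1738e-5
W/u = 75656/(-1/85196) = 75656*(-85196) = -6445588576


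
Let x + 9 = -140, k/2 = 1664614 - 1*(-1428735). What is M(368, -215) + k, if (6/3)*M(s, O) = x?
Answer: 12373247/2 ≈ 6.1866e+6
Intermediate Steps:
k = 6186698 (k = 2*(1664614 - 1*(-1428735)) = 2*(1664614 + 1428735) = 2*3093349 = 6186698)
x = -149 (x = -9 - 140 = -149)
M(s, O) = -149/2 (M(s, O) = (½)*(-149) = -149/2)
M(368, -215) + k = -149/2 + 6186698 = 12373247/2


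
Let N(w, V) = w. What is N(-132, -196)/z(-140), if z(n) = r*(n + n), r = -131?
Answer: -33/9170 ≈ -0.0035987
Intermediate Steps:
z(n) = -262*n (z(n) = -131*(n + n) = -262*n)
N(-132, -196)/z(-140) = -132/((-262*(-140))) = -132/36680 = -132*1/36680 = -33/9170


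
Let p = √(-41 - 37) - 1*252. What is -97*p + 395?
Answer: 24839 - 97*I*√78 ≈ 24839.0 - 856.68*I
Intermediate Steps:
p = -252 + I*√78 (p = √(-78) - 252 = I*√78 - 252 = -252 + I*√78 ≈ -252.0 + 8.8318*I)
-97*p + 395 = -97*(-252 + I*√78) + 395 = (24444 - 97*I*√78) + 395 = 24839 - 97*I*√78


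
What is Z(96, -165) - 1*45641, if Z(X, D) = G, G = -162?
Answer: -45803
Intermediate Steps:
Z(X, D) = -162
Z(96, -165) - 1*45641 = -162 - 1*45641 = -162 - 45641 = -45803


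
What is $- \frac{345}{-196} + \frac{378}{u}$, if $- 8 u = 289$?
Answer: $- \frac{492999}{56644} \approx -8.7035$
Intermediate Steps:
$u = - \frac{289}{8}$ ($u = \left(- \frac{1}{8}\right) 289 = - \frac{289}{8} \approx -36.125$)
$- \frac{345}{-196} + \frac{378}{u} = - \frac{345}{-196} + \frac{378}{- \frac{289}{8}} = \left(-345\right) \left(- \frac{1}{196}\right) + 378 \left(- \frac{8}{289}\right) = \frac{345}{196} - \frac{3024}{289} = - \frac{492999}{56644}$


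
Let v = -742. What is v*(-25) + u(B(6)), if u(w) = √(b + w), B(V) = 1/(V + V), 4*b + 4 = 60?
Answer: 18550 + 13*√3/6 ≈ 18554.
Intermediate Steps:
b = 14 (b = -1 + (¼)*60 = -1 + 15 = 14)
B(V) = 1/(2*V)
u(w) = √(14 + w)
v*(-25) + u(B(6)) = -742*(-25) + √(14 + (½)/6) = 18550 + √(14 + (½)*(⅙)) = 18550 + √(14 + 1/12) = 18550 + √(169/12) = 18550 + 13*√3/6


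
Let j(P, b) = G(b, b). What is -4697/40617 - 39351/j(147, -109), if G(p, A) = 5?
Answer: -1598343052/203085 ≈ -7870.3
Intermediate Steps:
j(P, b) = 5
-4697/40617 - 39351/j(147, -109) = -4697/40617 - 39351/5 = -1598343052/203085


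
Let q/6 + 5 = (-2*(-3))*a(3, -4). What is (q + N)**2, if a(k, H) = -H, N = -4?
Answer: 12100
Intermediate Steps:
q = 114 (q = -30 + 6*((-2*(-3))*(-1*(-4))) = -30 + 6*(6*4) = -30 + 6*24 = -30 + 144 = 114)
(q + N)**2 = (114 - 4)**2 = 110**2 = 12100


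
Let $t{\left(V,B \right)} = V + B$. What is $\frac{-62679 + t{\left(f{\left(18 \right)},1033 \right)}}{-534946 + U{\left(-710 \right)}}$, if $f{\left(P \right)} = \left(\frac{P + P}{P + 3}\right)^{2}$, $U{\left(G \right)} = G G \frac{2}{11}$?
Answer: $\frac{16612805}{119467047} \approx 0.13906$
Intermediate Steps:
$U{\left(G \right)} = \frac{2 G^{2}}{11}$ ($U{\left(G \right)} = G^{2} \cdot 2 \cdot \frac{1}{11} = G^{2} \cdot \frac{2}{11} = \frac{2 G^{2}}{11}$)
$f{\left(P \right)} = \frac{4 P^{2}}{\left(3 + P\right)^{2}}$ ($f{\left(P \right)} = \left(\frac{2 P}{3 + P}\right)^{2} = \frac{4 P^{2}}{\left(3 + P\right)^{2}}$)
$t{\left(V,B \right)} = B + V$
$\frac{-62679 + t{\left(f{\left(18 \right)},1033 \right)}}{-534946 + U{\left(-710 \right)}} = \frac{-62679 + \left(1033 + \frac{4 \cdot 18^{2}}{\left(3 + 18\right)^{2}}\right)}{-534946 + \frac{2 \left(-710\right)^{2}}{11}} = \frac{-62679 + \left(1033 + 4 \cdot 324 \cdot \frac{1}{441}\right)}{-534946 + \frac{2}{11} \cdot 504100} = \frac{-62679 + \left(1033 + 4 \cdot 324 \cdot \frac{1}{441}\right)}{-534946 + \frac{1008200}{11}} = \frac{-62679 + \left(1033 + \frac{144}{49}\right)}{- \frac{4876206}{11}} = \left(-62679 + \frac{50761}{49}\right) \left(- \frac{11}{4876206}\right) = \left(- \frac{3020510}{49}\right) \left(- \frac{11}{4876206}\right) = \frac{16612805}{119467047}$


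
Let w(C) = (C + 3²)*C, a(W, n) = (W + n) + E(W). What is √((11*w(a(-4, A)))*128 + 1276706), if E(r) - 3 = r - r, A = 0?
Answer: √1265442 ≈ 1124.9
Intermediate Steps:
E(r) = 3 (E(r) = 3 + (r - r) = 3 + 0 = 3)
a(W, n) = 3 + W + n (a(W, n) = (W + n) + 3 = 3 + W + n)
w(C) = C*(9 + C) (w(C) = (C + 9)*C = (9 + C)*C = C*(9 + C))
√((11*w(a(-4, A)))*128 + 1276706) = √((11*((3 - 4 + 0)*(9 + (3 - 4 + 0))))*128 + 1276706) = √((11*(-(9 - 1)))*128 + 1276706) = √((11*(-1*8))*128 + 1276706) = √((11*(-8))*128 + 1276706) = √(-88*128 + 1276706) = √(-11264 + 1276706) = √1265442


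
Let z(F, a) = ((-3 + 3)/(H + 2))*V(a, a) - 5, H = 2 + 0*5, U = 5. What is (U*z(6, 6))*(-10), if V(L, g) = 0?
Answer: 250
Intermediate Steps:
H = 2 (H = 2 + 0 = 2)
z(F, a) = -5 (z(F, a) = ((-3 + 3)/(2 + 2))*0 - 5 = (0/4)*0 - 5 = (0*(¼))*0 - 5 = 0*0 - 5 = 0 - 5 = -5)
(U*z(6, 6))*(-10) = (5*(-5))*(-10) = -25*(-10) = 250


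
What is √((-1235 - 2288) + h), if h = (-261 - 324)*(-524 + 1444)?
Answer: I*√541723 ≈ 736.02*I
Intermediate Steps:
h = -538200 (h = -585*920 = -538200)
√((-1235 - 2288) + h) = √((-1235 - 2288) - 538200) = √(-3523 - 538200) = √(-541723) = I*√541723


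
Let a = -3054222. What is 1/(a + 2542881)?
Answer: -1/511341 ≈ -1.9556e-6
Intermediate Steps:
1/(a + 2542881) = 1/(-3054222 + 2542881) = 1/(-511341) = -1/511341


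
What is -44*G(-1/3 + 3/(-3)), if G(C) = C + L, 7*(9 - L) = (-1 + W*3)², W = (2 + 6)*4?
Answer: 1184216/21 ≈ 56391.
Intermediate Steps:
W = 32 (W = 8*4 = 32)
L = -8962/7 (L = 9 - (-1 + 32*3)²/7 = 9 - (-1 + 96)²/7 = 9 - ⅐*95² = 9 - ⅐*9025 = 9 - 9025/7 = -8962/7 ≈ -1280.3)
G(C) = -8962/7 + C (G(C) = C - 8962/7 = -8962/7 + C)
-44*G(-1/3 + 3/(-3)) = -44*(-8962/7 + (-1/3 + 3/(-3))) = -44*(-8962/7 + (-1*⅓ + 3*(-⅓))) = -44*(-8962/7 + (-⅓ - 1)) = -44*(-8962/7 - 4/3) = -44*(-26914/21) = 1184216/21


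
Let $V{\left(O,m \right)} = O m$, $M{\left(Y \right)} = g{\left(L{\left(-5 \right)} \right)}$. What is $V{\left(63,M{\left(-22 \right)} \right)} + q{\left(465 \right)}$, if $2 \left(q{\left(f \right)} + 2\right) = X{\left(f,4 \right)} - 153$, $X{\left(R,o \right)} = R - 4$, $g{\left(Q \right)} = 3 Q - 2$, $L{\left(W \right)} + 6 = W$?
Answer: $-2053$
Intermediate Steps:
$L{\left(W \right)} = -6 + W$
$g{\left(Q \right)} = -2 + 3 Q$
$X{\left(R,o \right)} = -4 + R$ ($X{\left(R,o \right)} = R - 4 = -4 + R$)
$M{\left(Y \right)} = -35$ ($M{\left(Y \right)} = -2 + 3 \left(-6 - 5\right) = -2 + 3 \left(-11\right) = -2 - 33 = -35$)
$q{\left(f \right)} = - \frac{161}{2} + \frac{f}{2}$ ($q{\left(f \right)} = -2 + \frac{\left(-4 + f\right) - 153}{2} = -2 + \frac{-157 + f}{2} = -2 + \left(- \frac{157}{2} + \frac{f}{2}\right) = - \frac{161}{2} + \frac{f}{2}$)
$V{\left(63,M{\left(-22 \right)} \right)} + q{\left(465 \right)} = 63 \left(-35\right) + \left(- \frac{161}{2} + \frac{1}{2} \cdot 465\right) = -2205 + \left(- \frac{161}{2} + \frac{465}{2}\right) = -2205 + 152 = -2053$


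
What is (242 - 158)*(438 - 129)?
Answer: 25956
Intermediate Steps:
(242 - 158)*(438 - 129) = 84*309 = 25956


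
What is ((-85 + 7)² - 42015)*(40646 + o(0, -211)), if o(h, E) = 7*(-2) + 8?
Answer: -1460235840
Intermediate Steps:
o(h, E) = -6 (o(h, E) = -14 + 8 = -6)
((-85 + 7)² - 42015)*(40646 + o(0, -211)) = ((-85 + 7)² - 42015)*(40646 - 6) = ((-78)² - 42015)*40640 = (6084 - 42015)*40640 = -35931*40640 = -1460235840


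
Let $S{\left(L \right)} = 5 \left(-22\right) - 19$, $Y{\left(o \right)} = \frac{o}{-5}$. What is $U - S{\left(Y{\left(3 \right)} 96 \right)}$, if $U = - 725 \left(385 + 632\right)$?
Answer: $-737196$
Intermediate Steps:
$Y{\left(o \right)} = - \frac{o}{5}$ ($Y{\left(o \right)} = o \left(- \frac{1}{5}\right) = - \frac{o}{5}$)
$S{\left(L \right)} = -129$ ($S{\left(L \right)} = -110 - 19 = -129$)
$U = -737325$ ($U = \left(-725\right) 1017 = -737325$)
$U - S{\left(Y{\left(3 \right)} 96 \right)} = -737325 - -129 = -737325 + 129 = -737196$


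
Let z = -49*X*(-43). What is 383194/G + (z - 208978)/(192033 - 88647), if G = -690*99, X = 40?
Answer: -4011251272/588524805 ≈ -6.8158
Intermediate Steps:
z = 84280 (z = -49*40*(-43) = -1960*(-43) = 84280)
G = -68310
383194/G + (z - 208978)/(192033 - 88647) = 383194/(-68310) + (84280 - 208978)/(192033 - 88647) = 383194*(-1/68310) - 124698/103386 = -191597/34155 - 124698*1/103386 = -191597/34155 - 20783/17231 = -4011251272/588524805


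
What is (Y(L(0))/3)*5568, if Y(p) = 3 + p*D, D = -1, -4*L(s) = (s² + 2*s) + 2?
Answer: 6496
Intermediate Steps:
L(s) = -½ - s/2 - s²/4 (L(s) = -((s² + 2*s) + 2)/4 = -(2 + s² + 2*s)/4 = -½ - s/2 - s²/4)
Y(p) = 3 - p (Y(p) = 3 + p*(-1) = 3 - p)
(Y(L(0))/3)*5568 = ((3 - (-½ - ½*0 - ¼*0²))/3)*5568 = ((3 - (-½ + 0 - ¼*0))*(⅓))*5568 = ((3 - (-½ + 0 + 0))*(⅓))*5568 = ((3 - 1*(-½))*(⅓))*5568 = ((3 + ½)*(⅓))*5568 = ((7/2)*(⅓))*5568 = (7/6)*5568 = 6496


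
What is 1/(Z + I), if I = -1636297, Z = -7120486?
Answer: -1/8756783 ≈ -1.1420e-7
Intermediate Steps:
1/(Z + I) = 1/(-7120486 - 1636297) = 1/(-8756783) = -1/8756783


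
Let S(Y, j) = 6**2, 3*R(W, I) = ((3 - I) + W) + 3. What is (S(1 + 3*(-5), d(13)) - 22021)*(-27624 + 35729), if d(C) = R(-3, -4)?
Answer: -178188425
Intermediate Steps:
R(W, I) = 2 - I/3 + W/3 (R(W, I) = (((3 - I) + W) + 3)/3 = ((3 + W - I) + 3)/3 = (6 + W - I)/3 = 2 - I/3 + W/3)
d(C) = 7/3 (d(C) = 2 - 1/3*(-4) + (1/3)*(-3) = 2 + 4/3 - 1 = 7/3)
S(Y, j) = 36
(S(1 + 3*(-5), d(13)) - 22021)*(-27624 + 35729) = (36 - 22021)*(-27624 + 35729) = -21985*8105 = -178188425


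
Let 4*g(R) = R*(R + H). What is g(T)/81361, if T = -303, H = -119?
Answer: 63933/162722 ≈ 0.39290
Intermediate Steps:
g(R) = R*(-119 + R)/4 (g(R) = (R*(R - 119))/4 = (R*(-119 + R))/4 = R*(-119 + R)/4)
g(T)/81361 = ((¼)*(-303)*(-119 - 303))/81361 = ((¼)*(-303)*(-422))*(1/81361) = (63933/2)*(1/81361) = 63933/162722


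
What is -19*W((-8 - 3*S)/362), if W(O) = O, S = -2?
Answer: 19/181 ≈ 0.10497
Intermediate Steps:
-19*W((-8 - 3*S)/362) = -19*(-8 - 3*(-2))/362 = -19*(-8 + 6)/362 = -(-38)/362 = -19*(-1/181) = 19/181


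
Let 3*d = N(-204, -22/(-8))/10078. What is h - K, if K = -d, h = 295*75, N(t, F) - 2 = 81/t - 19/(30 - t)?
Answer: 5321985213107/240541704 ≈ 22125.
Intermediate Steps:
N(t, F) = 2 - 19/(30 - t) + 81/t (N(t, F) = 2 + (81/t - 19/(30 - t)) = 2 + (-19/(30 - t) + 81/t) = 2 - 19/(30 - t) + 81/t)
d = 12107/240541704 (d = ((2*(-1215 + (-204)² + 20*(-204))/(-204*(-30 - 204)))/10078)/3 = ((2*(-1/204)*(-1215 + 41616 - 4080)/(-234))*(1/10078))/3 = ((2*(-1/204)*(-1/234)*36321)*(1/10078))/3 = ((12107/7956)*(1/10078))/3 = (⅓)*(12107/80180568) = 12107/240541704 ≈ 5.0332e-5)
h = 22125
K = -12107/240541704 (K = -1*12107/240541704 = -12107/240541704 ≈ -5.0332e-5)
h - K = 22125 - 1*(-12107/240541704) = 22125 + 12107/240541704 = 5321985213107/240541704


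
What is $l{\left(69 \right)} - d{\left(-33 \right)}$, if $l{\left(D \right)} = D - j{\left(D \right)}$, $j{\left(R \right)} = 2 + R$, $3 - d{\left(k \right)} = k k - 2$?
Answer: $1082$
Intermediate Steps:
$d{\left(k \right)} = 5 - k^{2}$ ($d{\left(k \right)} = 3 - \left(k k - 2\right) = 3 - \left(k^{2} - 2\right) = 3 - \left(-2 + k^{2}\right) = 5 - k^{2}$)
$l{\left(D \right)} = -2$ ($l{\left(D \right)} = D - \left(2 + D\right) = -2$)
$l{\left(69 \right)} - d{\left(-33 \right)} = -2 - \left(5 - \left(-33\right)^{2}\right) = -2 - \left(5 - 1089\right) = -2 - -1084 = -2 + 1084 = 1082$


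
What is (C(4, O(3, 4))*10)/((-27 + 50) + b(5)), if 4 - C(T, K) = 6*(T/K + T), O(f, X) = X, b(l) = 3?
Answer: -10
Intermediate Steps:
C(T, K) = 4 - 6*T - 6*T/K (C(T, K) = 4 - 6*(T/K + T) = 4 - 6*(T + T/K) = 4 - (6*T + 6*T/K) = 4 + (-6*T - 6*T/K) = 4 - 6*T - 6*T/K)
(C(4, O(3, 4))*10)/((-27 + 50) + b(5)) = ((4 - 6*4 - 6*4/4)*10)/((-27 + 50) + 3) = ((4 - 24 - 6*4*¼)*10)/(23 + 3) = ((4 - 24 - 6)*10)/26 = -26*10*(1/26) = -260*1/26 = -10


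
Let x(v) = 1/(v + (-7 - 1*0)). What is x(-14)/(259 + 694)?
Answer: -1/20013 ≈ -4.9967e-5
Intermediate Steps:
x(v) = 1/(-7 + v) (x(v) = 1/(v + (-7 + 0)) = 1/(v - 7) = 1/(-7 + v))
x(-14)/(259 + 694) = 1/((259 + 694)*(-7 - 14)) = 1/(953*(-21)) = (1/953)*(-1/21) = -1/20013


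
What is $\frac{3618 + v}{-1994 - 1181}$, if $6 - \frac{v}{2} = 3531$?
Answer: $\frac{3432}{3175} \approx 1.0809$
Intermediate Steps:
$v = -7050$ ($v = 12 - 7062 = -7050$)
$\frac{3618 + v}{-1994 - 1181} = \frac{3618 - 7050}{-1994 - 1181} = - \frac{3432}{-3175} = \left(-3432\right) \left(- \frac{1}{3175}\right) = \frac{3432}{3175}$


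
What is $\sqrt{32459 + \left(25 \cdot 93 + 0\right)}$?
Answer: $4 \sqrt{2174} \approx 186.5$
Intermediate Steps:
$\sqrt{32459 + \left(25 \cdot 93 + 0\right)} = \sqrt{32459 + \left(2325 + 0\right)} = \sqrt{32459 + 2325} = \sqrt{34784} = 4 \sqrt{2174}$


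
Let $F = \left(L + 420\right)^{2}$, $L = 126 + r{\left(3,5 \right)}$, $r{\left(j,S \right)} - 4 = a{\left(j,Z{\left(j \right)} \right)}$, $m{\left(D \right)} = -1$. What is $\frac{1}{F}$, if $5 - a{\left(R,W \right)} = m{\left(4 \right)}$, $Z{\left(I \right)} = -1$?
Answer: $\frac{1}{309136} \approx 3.2348 \cdot 10^{-6}$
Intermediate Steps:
$a{\left(R,W \right)} = 6$ ($a{\left(R,W \right)} = 5 - -1 = 5 + 1 = 6$)
$r{\left(j,S \right)} = 10$ ($r{\left(j,S \right)} = 4 + 6 = 10$)
$L = 136$ ($L = 126 + 10 = 136$)
$F = 309136$ ($F = \left(136 + 420\right)^{2} = 556^{2} = 309136$)
$\frac{1}{F} = \frac{1}{309136}$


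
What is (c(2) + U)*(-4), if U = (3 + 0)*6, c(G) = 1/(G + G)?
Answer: -73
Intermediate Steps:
c(G) = 1/(2*G)
U = 18 (U = 3*6 = 18)
(c(2) + U)*(-4) = ((1/2)/2 + 18)*(-4) = ((1/2)*(1/2) + 18)*(-4) = (1/4 + 18)*(-4) = (73/4)*(-4) = -73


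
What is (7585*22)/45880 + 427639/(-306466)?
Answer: 1374015/612932 ≈ 2.2417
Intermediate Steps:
(7585*22)/45880 + 427639/(-306466) = 166870*(1/45880) + 427639*(-1/306466) = 451/124 - 427639/306466 = 1374015/612932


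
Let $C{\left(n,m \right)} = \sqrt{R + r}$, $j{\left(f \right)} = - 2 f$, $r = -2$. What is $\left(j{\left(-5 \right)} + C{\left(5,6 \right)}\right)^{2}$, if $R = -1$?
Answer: $\left(10 + i \sqrt{3}\right)^{2} \approx 97.0 + 34.641 i$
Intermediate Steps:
$C{\left(n,m \right)} = i \sqrt{3}$ ($C{\left(n,m \right)} = \sqrt{-1 - 2} = \sqrt{-3} = i \sqrt{3}$)
$\left(j{\left(-5 \right)} + C{\left(5,6 \right)}\right)^{2} = \left(\left(-2\right) \left(-5\right) + i \sqrt{3}\right)^{2} = \left(10 + i \sqrt{3}\right)^{2}$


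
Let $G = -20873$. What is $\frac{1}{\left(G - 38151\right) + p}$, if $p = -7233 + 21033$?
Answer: $- \frac{1}{45224} \approx -2.2112 \cdot 10^{-5}$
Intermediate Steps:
$p = 13800$
$\frac{1}{\left(G - 38151\right) + p} = \frac{1}{\left(-20873 - 38151\right) + 13800} = \frac{1}{-59024 + 13800} = \frac{1}{-45224} = - \frac{1}{45224}$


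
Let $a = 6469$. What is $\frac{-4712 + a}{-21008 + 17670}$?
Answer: $- \frac{1757}{3338} \approx -0.52636$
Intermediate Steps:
$\frac{-4712 + a}{-21008 + 17670} = \frac{-4712 + 6469}{-21008 + 17670} = \frac{1757}{-3338} = 1757 \left(- \frac{1}{3338}\right) = - \frac{1757}{3338}$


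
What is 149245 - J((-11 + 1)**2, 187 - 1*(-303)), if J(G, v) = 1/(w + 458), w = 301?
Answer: 113276954/759 ≈ 1.4925e+5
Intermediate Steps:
J(G, v) = 1/759 (J(G, v) = 1/(301 + 458) = 1/759)
149245 - J((-11 + 1)**2, 187 - 1*(-303)) = 149245 - 1*1/759 = 149245 - 1/759 = 113276954/759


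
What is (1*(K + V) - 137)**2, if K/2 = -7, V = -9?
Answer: 25600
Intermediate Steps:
K = -14 (K = 2*(-7) = -14)
(1*(K + V) - 137)**2 = (1*(-14 - 9) - 137)**2 = (1*(-23) - 137)**2 = (-23 - 137)**2 = (-160)**2 = 25600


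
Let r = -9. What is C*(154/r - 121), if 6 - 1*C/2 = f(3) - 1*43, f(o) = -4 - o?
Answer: -139216/9 ≈ -15468.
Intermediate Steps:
C = 112 (C = 12 - 2*((-4 - 1*3) - 1*43) = 12 - 2*((-4 - 3) - 43) = 12 - 2*(-7 - 43) = 12 - 2*(-50) = 12 + 100 = 112)
C*(154/r - 121) = 112*(154/(-9) - 121) = 112*(154*(-1/9) - 121) = 112*(-154/9 - 121) = 112*(-1243/9) = -139216/9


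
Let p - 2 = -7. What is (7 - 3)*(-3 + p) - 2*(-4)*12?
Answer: 64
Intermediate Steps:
p = -5 (p = 2 - 7 = -5)
(7 - 3)*(-3 + p) - 2*(-4)*12 = (7 - 3)*(-3 - 5) - 2*(-4)*12 = 4*(-8) + 8*12 = -32 + 96 = 64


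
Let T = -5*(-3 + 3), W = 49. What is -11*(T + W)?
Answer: -539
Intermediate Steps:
T = 0 (T = -5*0 = 0)
-11*(T + W) = -11*(0 + 49) = -11*49 = -539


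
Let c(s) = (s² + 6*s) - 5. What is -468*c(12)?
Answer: -98748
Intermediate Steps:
c(s) = -5 + s² + 6*s
-468*c(12) = -468*(-5 + 12² + 6*12) = -468*(-5 + 144 + 72) = -468*211 = -98748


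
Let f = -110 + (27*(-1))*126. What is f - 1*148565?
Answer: -152077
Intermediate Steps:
f = -3512 (f = -110 - 27*126 = -110 - 3402 = -3512)
f - 1*148565 = -3512 - 1*148565 = -3512 - 148565 = -152077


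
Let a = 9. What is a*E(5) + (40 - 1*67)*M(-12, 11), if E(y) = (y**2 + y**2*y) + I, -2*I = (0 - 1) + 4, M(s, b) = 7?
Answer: 2295/2 ≈ 1147.5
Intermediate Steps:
I = -3/2 (I = -((0 - 1) + 4)/2 = -(-1 + 4)/2 = -1/2*3 = -3/2 ≈ -1.5000)
E(y) = -3/2 + y**2 + y**3 (E(y) = (y**2 + y**2*y) - 3/2 = (y**2 + y**3) - 3/2 = -3/2 + y**2 + y**3)
a*E(5) + (40 - 1*67)*M(-12, 11) = 9*(-3/2 + 5**2 + 5**3) + (40 - 1*67)*7 = 9*(-3/2 + 25 + 125) + (40 - 67)*7 = 9*(297/2) - 27*7 = 2673/2 - 189 = 2295/2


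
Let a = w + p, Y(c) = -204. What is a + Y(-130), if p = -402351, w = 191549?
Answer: -211006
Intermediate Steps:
a = -210802 (a = 191549 - 402351 = -210802)
a + Y(-130) = -210802 - 204 = -211006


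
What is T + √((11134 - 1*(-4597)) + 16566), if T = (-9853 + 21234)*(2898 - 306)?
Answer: 29499552 + √32297 ≈ 2.9500e+7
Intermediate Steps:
T = 29499552 (T = 11381*2592 = 29499552)
T + √((11134 - 1*(-4597)) + 16566) = 29499552 + √((11134 - 1*(-4597)) + 16566) = 29499552 + √((11134 + 4597) + 16566) = 29499552 + √(15731 + 16566) = 29499552 + √32297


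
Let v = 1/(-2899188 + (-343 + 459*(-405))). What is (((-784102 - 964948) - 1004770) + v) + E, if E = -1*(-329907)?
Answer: -7478804191939/3085426 ≈ -2.4239e+6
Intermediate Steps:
E = 329907
v = -1/3085426 (v = 1/(-2899188 + (-343 - 185895)) = 1/(-2899188 - 186238) = 1/(-3085426) = -1/3085426 ≈ -3.2410e-7)
(((-784102 - 964948) - 1004770) + v) + E = (((-784102 - 964948) - 1004770) - 1/3085426) + 329907 = ((-1749050 - 1004770) - 1/3085426) + 329907 = (-2753820 - 1/3085426) + 329907 = -8496707827321/3085426 + 329907 = -7478804191939/3085426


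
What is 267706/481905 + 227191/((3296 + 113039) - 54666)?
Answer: 125993640169/29718599445 ≈ 4.2396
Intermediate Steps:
267706/481905 + 227191/((3296 + 113039) - 54666) = 267706*(1/481905) + 227191/(116335 - 54666) = 267706/481905 + 227191/61669 = 125993640169/29718599445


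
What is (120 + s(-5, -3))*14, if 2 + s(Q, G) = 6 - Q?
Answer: 1806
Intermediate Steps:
s(Q, G) = 4 - Q (s(Q, G) = -2 + (6 - Q) = 4 - Q)
(120 + s(-5, -3))*14 = (120 + (4 - 1*(-5)))*14 = (120 + (4 + 5))*14 = (120 + 9)*14 = 129*14 = 1806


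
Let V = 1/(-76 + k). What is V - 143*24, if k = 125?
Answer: -168167/49 ≈ -3432.0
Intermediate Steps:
V = 1/49 (V = 1/(-76 + 125) = 1/49 ≈ 0.020408)
V - 143*24 = 1/49 - 143*24 = 1/49 - 3432 = -168167/49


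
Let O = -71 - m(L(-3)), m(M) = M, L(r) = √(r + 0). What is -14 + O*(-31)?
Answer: 2187 + 31*I*√3 ≈ 2187.0 + 53.694*I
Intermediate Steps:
L(r) = √r
O = -71 - I*√3 (O = -71 - √(-3) = -71 - I*√3 ≈ -71.0 - 1.732*I)
-14 + O*(-31) = -14 + (-71 - I*√3)*(-31) = -14 + (2201 + 31*I*√3) = 2187 + 31*I*√3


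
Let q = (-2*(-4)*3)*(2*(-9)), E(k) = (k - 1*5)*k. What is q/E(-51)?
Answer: -18/119 ≈ -0.15126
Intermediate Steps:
E(k) = k*(-5 + k) (E(k) = (k - 5)*k = (-5 + k)*k = k*(-5 + k))
q = -432 (q = (8*3)*(-18) = 24*(-18) = -432)
q/E(-51) = -432*(-1/(51*(-5 - 51))) = -432/((-51*(-56))) = -432/2856 = -432*1/2856 = -18/119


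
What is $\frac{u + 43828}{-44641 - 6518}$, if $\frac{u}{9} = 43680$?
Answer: $- \frac{436948}{51159} \approx -8.541$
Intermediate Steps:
$u = 393120$ ($u = 9 \cdot 43680 = 393120$)
$\frac{u + 43828}{-44641 - 6518} = \frac{393120 + 43828}{-44641 - 6518} = \frac{436948}{-51159} = 436948 \left(- \frac{1}{51159}\right) = - \frac{436948}{51159}$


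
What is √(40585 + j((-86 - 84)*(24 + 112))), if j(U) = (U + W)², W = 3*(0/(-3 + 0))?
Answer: √534574985 ≈ 23121.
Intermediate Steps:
W = 0 (W = 3*(0/(-3)) = 3*(0*(-⅓)) = 3*0 = 0)
j(U) = U² (j(U) = (U + 0)² = U²)
√(40585 + j((-86 - 84)*(24 + 112))) = √(40585 + ((-86 - 84)*(24 + 112))²) = √(40585 + (-170*136)²) = √(40585 + (-23120)²) = √(40585 + 534534400) = √534574985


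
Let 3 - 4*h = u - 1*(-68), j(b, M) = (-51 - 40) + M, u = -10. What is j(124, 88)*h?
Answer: 165/4 ≈ 41.250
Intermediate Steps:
j(b, M) = -91 + M
h = -55/4 (h = ¾ - (-10 - 1*(-68))/4 = ¾ - (-10 + 68)/4 = ¾ - ¼*58 = ¾ - 29/2 = -55/4 ≈ -13.750)
j(124, 88)*h = (-91 + 88)*(-55/4) = -3*(-55/4) = 165/4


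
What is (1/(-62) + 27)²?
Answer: 2798929/3844 ≈ 728.13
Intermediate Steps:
(1/(-62) + 27)² = (-1/62 + 27)² = (1673/62)² = 2798929/3844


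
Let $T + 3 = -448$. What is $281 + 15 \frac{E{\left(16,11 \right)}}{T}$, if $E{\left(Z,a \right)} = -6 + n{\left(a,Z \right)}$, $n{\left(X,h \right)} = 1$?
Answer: $\frac{126806}{451} \approx 281.17$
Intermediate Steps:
$T = -451$ ($T = -3 - 448 = -451$)
$E{\left(Z,a \right)} = -5$ ($E{\left(Z,a \right)} = -6 + 1 = -5$)
$281 + 15 \frac{E{\left(16,11 \right)}}{T} = 281 + 15 \left(- \frac{5}{-451}\right) = 281 + 15 \left(\left(-5\right) \left(- \frac{1}{451}\right)\right) = 281 + 15 \cdot \frac{5}{451} = 281 + \frac{75}{451} = \frac{126806}{451}$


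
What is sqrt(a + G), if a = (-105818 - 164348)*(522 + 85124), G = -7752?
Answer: 2*I*sqrt(5784661247) ≈ 1.5211e+5*I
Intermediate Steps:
a = -23138637236 (a = -270166*85646 = -23138637236)
sqrt(a + G) = sqrt(-23138637236 - 7752) = sqrt(-23138644988) = 2*I*sqrt(5784661247)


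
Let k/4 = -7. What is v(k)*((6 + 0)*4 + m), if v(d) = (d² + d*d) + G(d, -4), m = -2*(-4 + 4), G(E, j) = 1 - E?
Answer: 38328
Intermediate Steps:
k = -28 (k = 4*(-7) = -28)
m = 0 (m = -2*0 = 0)
v(d) = 1 - d + 2*d² (v(d) = (d² + d*d) + (1 - d) = (d² + d²) + (1 - d) = 2*d² + (1 - d) = 1 - d + 2*d²)
v(k)*((6 + 0)*4 + m) = (1 - 1*(-28) + 2*(-28)²)*((6 + 0)*4 + 0) = (1 + 28 + 2*784)*(6*4 + 0) = (1 + 28 + 1568)*(24 + 0) = 1597*24 = 38328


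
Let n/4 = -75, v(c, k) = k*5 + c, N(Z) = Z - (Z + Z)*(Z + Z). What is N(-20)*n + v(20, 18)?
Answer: 486110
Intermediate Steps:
N(Z) = Z - 4*Z**2 (N(Z) = Z - 2*Z*2*Z = Z - 4*Z**2)
v(c, k) = c + 5*k (v(c, k) = 5*k + c = c + 5*k)
n = -300 (n = 4*(-75) = -300)
N(-20)*n + v(20, 18) = -20*(1 - 4*(-20))*(-300) + (20 + 5*18) = -20*(1 + 80)*(-300) + (20 + 90) = -20*81*(-300) + 110 = -1620*(-300) + 110 = 486000 + 110 = 486110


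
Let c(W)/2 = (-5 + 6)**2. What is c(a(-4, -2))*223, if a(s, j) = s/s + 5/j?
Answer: 446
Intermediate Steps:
a(s, j) = 1 + 5/j
c(W) = 2 (c(W) = 2*(-5 + 6)**2 = 2*1**2 = 2*1 = 2)
c(a(-4, -2))*223 = 2*223 = 446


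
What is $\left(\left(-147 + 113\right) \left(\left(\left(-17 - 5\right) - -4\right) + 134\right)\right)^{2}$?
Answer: $15555136$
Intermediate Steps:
$\left(\left(-147 + 113\right) \left(\left(\left(-17 - 5\right) - -4\right) + 134\right)\right)^{2} = \left(- 34 \left(\left(\left(-17 - 5\right) + 4\right) + 134\right)\right)^{2} = \left(- 34 \left(\left(-22 + 4\right) + 134\right)\right)^{2} = \left(- 34 \left(-18 + 134\right)\right)^{2} = \left(\left(-34\right) 116\right)^{2} = \left(-3944\right)^{2} = 15555136$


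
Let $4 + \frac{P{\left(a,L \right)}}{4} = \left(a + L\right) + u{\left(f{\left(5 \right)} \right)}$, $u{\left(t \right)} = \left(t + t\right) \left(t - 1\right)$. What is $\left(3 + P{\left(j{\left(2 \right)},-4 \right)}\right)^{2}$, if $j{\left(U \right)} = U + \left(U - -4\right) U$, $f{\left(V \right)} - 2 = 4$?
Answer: $71289$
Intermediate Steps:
$f{\left(V \right)} = 6$ ($f{\left(V \right)} = 2 + 4 = 6$)
$u{\left(t \right)} = 2 t \left(-1 + t\right)$
$j{\left(U \right)} = U + U \left(4 + U\right)$ ($j{\left(U \right)} = U + \left(U + 4\right) U = U + \left(4 + U\right) U = U + U \left(4 + U\right)$)
$P{\left(a,L \right)} = 224 + 4 L + 4 a$ ($P{\left(a,L \right)} = -16 + 4 \left(\left(a + L\right) + 2 \cdot 6 \left(-1 + 6\right)\right) = -16 + 4 \left(\left(L + a\right) + 2 \cdot 6 \cdot 5\right) = -16 + 4 \left(\left(L + a\right) + 60\right) = -16 + 4 \left(60 + L + a\right) = -16 + \left(240 + 4 L + 4 a\right) = 224 + 4 L + 4 a$)
$\left(3 + P{\left(j{\left(2 \right)},-4 \right)}\right)^{2} = \left(3 + \left(224 + 4 \left(-4\right) + 4 \cdot 2 \left(5 + 2\right)\right)\right)^{2} = \left(3 + \left(224 - 16 + 4 \cdot 2 \cdot 7\right)\right)^{2} = \left(3 + \left(224 - 16 + 4 \cdot 14\right)\right)^{2} = \left(3 + \left(224 - 16 + 56\right)\right)^{2} = \left(3 + 264\right)^{2} = 267^{2} = 71289$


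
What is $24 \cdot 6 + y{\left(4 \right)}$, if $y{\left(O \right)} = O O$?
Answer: $160$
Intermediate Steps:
$y{\left(O \right)} = O^{2}$
$24 \cdot 6 + y{\left(4 \right)} = 24 \cdot 6 + 4^{2} = 144 + 16 = 160$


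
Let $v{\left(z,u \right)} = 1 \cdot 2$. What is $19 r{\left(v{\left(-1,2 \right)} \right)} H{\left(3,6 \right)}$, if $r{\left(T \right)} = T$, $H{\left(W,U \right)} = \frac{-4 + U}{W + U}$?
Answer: $\frac{76}{9} \approx 8.4444$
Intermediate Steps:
$v{\left(z,u \right)} = 2$
$H{\left(W,U \right)} = \frac{-4 + U}{U + W}$
$19 r{\left(v{\left(-1,2 \right)} \right)} H{\left(3,6 \right)} = 19 \cdot 2 \frac{-4 + 6}{6 + 3} = 38 \cdot \frac{1}{9} \cdot 2 = 38 \cdot \frac{2}{9} = \frac{76}{9}$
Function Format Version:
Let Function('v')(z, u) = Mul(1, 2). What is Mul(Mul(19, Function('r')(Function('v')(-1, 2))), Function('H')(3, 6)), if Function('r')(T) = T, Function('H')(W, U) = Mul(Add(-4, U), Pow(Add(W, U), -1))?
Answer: Rational(76, 9) ≈ 8.4444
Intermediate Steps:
Function('v')(z, u) = 2
Function('H')(W, U) = Mul(Pow(Add(U, W), -1), Add(-4, U)) (Function('H')(W, U) = Mul(Add(-4, U), Pow(Add(U, W), -1)) = Mul(Pow(Add(U, W), -1), Add(-4, U)))
Mul(Mul(19, Function('r')(Function('v')(-1, 2))), Function('H')(3, 6)) = Mul(Mul(19, 2), Mul(Pow(Add(6, 3), -1), Add(-4, 6))) = Mul(38, Mul(Pow(9, -1), 2)) = Mul(38, Mul(Rational(1, 9), 2)) = Mul(38, Rational(2, 9)) = Rational(76, 9)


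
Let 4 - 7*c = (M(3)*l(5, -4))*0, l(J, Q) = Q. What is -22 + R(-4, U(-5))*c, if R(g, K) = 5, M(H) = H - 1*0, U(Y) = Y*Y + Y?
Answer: -134/7 ≈ -19.143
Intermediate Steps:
U(Y) = Y + Y² (U(Y) = Y² + Y = Y + Y²)
M(H) = H (M(H) = H + 0 = H)
c = 4/7 (c = 4/7 - 3*(-4)*0/7 = 4/7 - (-12)*0/7 = 4/7 - ⅐*0 = 4/7 + 0 = 4/7 ≈ 0.57143)
-22 + R(-4, U(-5))*c = -22 + 5*(4/7) = -22 + 20/7 = -134/7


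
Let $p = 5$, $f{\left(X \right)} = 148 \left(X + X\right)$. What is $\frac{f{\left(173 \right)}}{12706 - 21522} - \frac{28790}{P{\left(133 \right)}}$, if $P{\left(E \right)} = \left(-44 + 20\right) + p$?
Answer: $\frac{1663419}{1102} \approx 1509.5$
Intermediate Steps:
$f{\left(X \right)} = 296 X$ ($f{\left(X \right)} = 148 \cdot 2 X = 296 X$)
$P{\left(E \right)} = -19$ ($P{\left(E \right)} = \left(-44 + 20\right) + 5 = -24 + 5 = -19$)
$\frac{f{\left(173 \right)}}{12706 - 21522} - \frac{28790}{P{\left(133 \right)}} = \frac{296 \cdot 173}{12706 - 21522} - \frac{28790}{-19} = \frac{51208}{-8816} - - \frac{28790}{19} = 51208 \left(- \frac{1}{8816}\right) + \frac{28790}{19} = - \frac{6401}{1102} + \frac{28790}{19} = \frac{1663419}{1102}$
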